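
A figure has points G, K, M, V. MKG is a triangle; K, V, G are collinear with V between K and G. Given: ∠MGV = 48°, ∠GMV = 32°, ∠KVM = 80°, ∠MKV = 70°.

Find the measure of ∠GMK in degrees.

∠GMK = 62°

1. ∠KGM = 48°  [V on ray GK]
2. ∠GKM = 70°  [V on ray KG]
3. ∠GMK = 62°  [△MKG]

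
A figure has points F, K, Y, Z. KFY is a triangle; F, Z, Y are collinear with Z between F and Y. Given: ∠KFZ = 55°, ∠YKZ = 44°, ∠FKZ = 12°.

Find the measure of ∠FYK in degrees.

∠FYK = 69°

1. ∠FZK = 113°  [△KFZ]
2. ∠KZY = 67°  [linear pair at Z on FY]
3. ∠KYZ = 69°  [△KZY]
4. ∠FYK = 69°  [Z on ray YF]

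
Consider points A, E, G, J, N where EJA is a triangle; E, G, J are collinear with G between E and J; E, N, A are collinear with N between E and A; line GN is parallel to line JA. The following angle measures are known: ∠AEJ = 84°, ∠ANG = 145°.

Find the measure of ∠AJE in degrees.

∠AJE = 61°

1. ∠GEN = 84°  [G on EJ, N on EA]
2. ∠ENG = 35°  [linear pair at N on EA]
3. ∠EGN = 61°  [△EGN]
4. ∠AJE = 61°  [GN∥JA, corresponding at G]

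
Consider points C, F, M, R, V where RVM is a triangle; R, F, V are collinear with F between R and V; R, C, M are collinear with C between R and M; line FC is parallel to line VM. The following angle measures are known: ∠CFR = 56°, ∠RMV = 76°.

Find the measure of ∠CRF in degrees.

1. ∠MVR = 56°  [FC∥VM, corresponding at F]
2. ∠MRV = 48°  [△RVM]
3. ∠CRF = 48°  [F on RV, C on RM]

∠CRF = 48°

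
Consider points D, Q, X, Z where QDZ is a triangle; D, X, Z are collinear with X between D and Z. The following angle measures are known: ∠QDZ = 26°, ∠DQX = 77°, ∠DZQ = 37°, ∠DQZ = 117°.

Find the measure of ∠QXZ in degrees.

∠QXZ = 103°

1. ∠QDX = 26°  [X on ray DZ]
2. ∠DXQ = 77°  [△QDX]
3. ∠QXZ = 103°  [linear pair at X on DZ]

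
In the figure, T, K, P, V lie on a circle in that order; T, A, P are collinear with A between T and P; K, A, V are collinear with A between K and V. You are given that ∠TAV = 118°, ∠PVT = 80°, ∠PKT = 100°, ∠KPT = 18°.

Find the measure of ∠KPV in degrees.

∠KPV = 74°

1. ∠KAP = 118°  [vertical angles at A]
2. ∠KTP = 62°  [△TKP]
3. ∠PKV = 44°  [△KAP]
4. ∠KVP = 62°  [same arc KP]
5. ∠KPV = 74°  [△KPV]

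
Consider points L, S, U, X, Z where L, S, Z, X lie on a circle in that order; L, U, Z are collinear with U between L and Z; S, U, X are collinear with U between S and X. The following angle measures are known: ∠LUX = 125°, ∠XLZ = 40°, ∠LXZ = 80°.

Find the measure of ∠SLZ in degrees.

∠SLZ = 65°

1. ∠SUZ = 125°  [vertical angles at U]
2. ∠XSZ = 40°  [same arc ZX]
3. ∠LSZ = 100°  [cyclic LSZX, opposite ∠S+∠X]
4. ∠LZS = 15°  [△SUZ]
5. ∠SLZ = 65°  [△LSZ]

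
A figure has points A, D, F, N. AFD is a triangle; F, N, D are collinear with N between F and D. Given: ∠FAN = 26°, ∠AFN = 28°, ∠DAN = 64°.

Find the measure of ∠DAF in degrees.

∠DAF = 90°

1. ∠ANF = 126°  [△AFN]
2. ∠AFD = 28°  [N on ray FD]
3. ∠AND = 54°  [linear pair at N on FD]
4. ∠ADN = 62°  [△AND]
5. ∠ADF = 62°  [N on ray DF]
6. ∠DAF = 90°  [△AFD]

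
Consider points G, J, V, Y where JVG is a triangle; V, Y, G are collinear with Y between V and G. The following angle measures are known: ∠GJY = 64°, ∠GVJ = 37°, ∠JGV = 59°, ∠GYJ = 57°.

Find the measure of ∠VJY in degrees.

1. ∠JVY = 37°  [Y on ray VG]
2. ∠JYV = 123°  [linear pair at Y on VG]
3. ∠VJY = 20°  [△JVY]

∠VJY = 20°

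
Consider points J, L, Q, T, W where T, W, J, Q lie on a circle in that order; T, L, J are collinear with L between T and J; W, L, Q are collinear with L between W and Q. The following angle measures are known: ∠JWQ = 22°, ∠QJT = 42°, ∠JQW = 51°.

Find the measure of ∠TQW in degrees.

∠TQW = 65°

1. ∠QJW = 107°  [△WJQ]
2. ∠QWT = 42°  [same arc TQ]
3. ∠QTW = 73°  [cyclic TWJQ, opposite ∠T+∠J]
4. ∠TQW = 65°  [△TWQ]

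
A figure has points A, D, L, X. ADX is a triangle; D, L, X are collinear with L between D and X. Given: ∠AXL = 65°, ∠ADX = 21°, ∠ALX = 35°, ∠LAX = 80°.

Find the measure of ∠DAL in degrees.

∠DAL = 14°

1. ∠ADL = 21°  [L on ray DX]
2. ∠ALD = 145°  [linear pair at L on DX]
3. ∠DAL = 14°  [△ADL]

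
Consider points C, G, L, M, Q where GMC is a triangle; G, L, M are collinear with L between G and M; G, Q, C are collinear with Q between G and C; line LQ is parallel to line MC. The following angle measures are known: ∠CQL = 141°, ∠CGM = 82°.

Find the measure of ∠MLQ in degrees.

1. ∠GQL = 39°  [linear pair at Q on GC]
2. ∠LGQ = 82°  [L on GM, Q on GC]
3. ∠GLQ = 59°  [△GLQ]
4. ∠MLQ = 121°  [linear pair at L on GM]

∠MLQ = 121°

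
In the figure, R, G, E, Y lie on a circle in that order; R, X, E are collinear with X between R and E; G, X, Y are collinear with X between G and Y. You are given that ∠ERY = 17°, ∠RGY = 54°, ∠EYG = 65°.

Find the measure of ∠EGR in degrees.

1. ∠REY = 54°  [same arc RY]
2. ∠EYR = 109°  [△REY]
3. ∠EGR = 71°  [cyclic RGEY, opposite ∠G+∠Y]

∠EGR = 71°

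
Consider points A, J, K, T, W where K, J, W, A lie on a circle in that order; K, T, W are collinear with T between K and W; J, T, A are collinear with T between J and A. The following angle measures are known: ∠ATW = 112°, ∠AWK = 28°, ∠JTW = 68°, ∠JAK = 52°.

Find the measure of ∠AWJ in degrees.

∠AWJ = 80°

1. ∠AJK = 28°  [same arc KA]
2. ∠AKJ = 100°  [△KJA]
3. ∠AWJ = 80°  [cyclic KJWA, opposite ∠K+∠W]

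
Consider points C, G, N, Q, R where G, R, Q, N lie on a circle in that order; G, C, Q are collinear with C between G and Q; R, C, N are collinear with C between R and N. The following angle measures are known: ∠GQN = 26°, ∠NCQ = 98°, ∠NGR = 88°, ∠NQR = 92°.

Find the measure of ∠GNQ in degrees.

1. ∠GRN = 26°  [same arc GN]
2. ∠GCN = 82°  [linear pair at C on GQ]
3. ∠GNR = 66°  [△GRN]
4. ∠NGQ = 32°  [△GCN]
5. ∠GNQ = 122°  [△GQN]

∠GNQ = 122°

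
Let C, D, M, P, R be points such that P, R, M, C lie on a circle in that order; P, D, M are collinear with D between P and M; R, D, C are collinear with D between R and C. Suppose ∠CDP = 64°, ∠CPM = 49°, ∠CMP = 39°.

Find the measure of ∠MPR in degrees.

∠MPR = 25°

1. ∠MDR = 64°  [vertical angles at D]
2. ∠CRP = 39°  [same arc PC]
3. ∠PDR = 116°  [linear pair at D on PM]
4. ∠MPR = 25°  [△PDR]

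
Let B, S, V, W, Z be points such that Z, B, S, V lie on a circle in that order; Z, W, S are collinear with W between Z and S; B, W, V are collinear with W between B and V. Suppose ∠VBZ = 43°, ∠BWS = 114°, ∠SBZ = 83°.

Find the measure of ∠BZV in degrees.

∠BZV = 111°

1. ∠VSZ = 43°  [same arc ZV]
2. ∠VWZ = 114°  [vertical angles at W]
3. ∠SVZ = 97°  [cyclic ZBSV, opposite ∠B+∠V]
4. ∠SZV = 40°  [△ZSV]
5. ∠BVZ = 26°  [△ZWV]
6. ∠BZV = 111°  [△ZBV]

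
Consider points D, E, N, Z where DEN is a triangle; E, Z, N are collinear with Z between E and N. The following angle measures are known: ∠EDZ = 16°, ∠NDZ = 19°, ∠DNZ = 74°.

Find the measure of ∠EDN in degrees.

∠EDN = 35°

1. ∠DZN = 87°  [△DZN]
2. ∠DNE = 74°  [Z on ray NE]
3. ∠DZE = 93°  [linear pair at Z on EN]
4. ∠DEZ = 71°  [△DEZ]
5. ∠DEN = 71°  [Z on ray EN]
6. ∠EDN = 35°  [△DEN]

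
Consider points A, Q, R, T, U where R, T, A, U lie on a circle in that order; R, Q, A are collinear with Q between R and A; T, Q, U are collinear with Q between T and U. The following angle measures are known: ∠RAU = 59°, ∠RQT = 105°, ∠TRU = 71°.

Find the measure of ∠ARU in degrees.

1. ∠RTU = 59°  [same arc RU]
2. ∠AQU = 105°  [vertical angles at Q]
3. ∠RUT = 50°  [△RTU]
4. ∠RQU = 75°  [linear pair at Q on RA]
5. ∠ARU = 55°  [△RQU]

∠ARU = 55°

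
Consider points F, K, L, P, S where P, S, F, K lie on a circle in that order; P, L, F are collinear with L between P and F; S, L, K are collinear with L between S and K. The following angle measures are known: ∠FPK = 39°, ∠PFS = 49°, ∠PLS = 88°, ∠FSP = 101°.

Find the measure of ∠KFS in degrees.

1. ∠PKS = 49°  [same arc PS]
2. ∠FPS = 30°  [△PSF]
3. ∠KSP = 62°  [△PLS]
4. ∠KPS = 69°  [△PSK]
5. ∠KFS = 111°  [cyclic PSFK, opposite ∠P+∠F]

∠KFS = 111°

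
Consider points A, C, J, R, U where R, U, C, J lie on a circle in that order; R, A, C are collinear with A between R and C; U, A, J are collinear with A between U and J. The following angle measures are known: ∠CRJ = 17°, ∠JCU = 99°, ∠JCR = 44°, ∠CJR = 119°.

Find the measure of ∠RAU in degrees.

∠RAU = 72°

1. ∠CUJ = 17°  [same arc CJ]
2. ∠CJU = 64°  [△UCJ]
3. ∠JUR = 44°  [same arc RJ]
4. ∠CRU = 64°  [same arc UC]
5. ∠RAU = 72°  [△RAU]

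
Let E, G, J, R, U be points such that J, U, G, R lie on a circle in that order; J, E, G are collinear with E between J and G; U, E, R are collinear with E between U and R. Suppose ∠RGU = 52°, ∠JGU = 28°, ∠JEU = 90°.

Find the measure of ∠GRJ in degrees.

1. ∠RJU = 128°  [cyclic JUGR, opposite ∠J+∠G]
2. ∠JRU = 28°  [same arc JU]
3. ∠GER = 90°  [vertical angles at E]
4. ∠JUR = 24°  [△JUR]
5. ∠JER = 90°  [linear pair at E on JG]
6. ∠JGR = 24°  [same arc JR]
7. ∠GJR = 62°  [△JER]
8. ∠GRJ = 94°  [△JGR]

∠GRJ = 94°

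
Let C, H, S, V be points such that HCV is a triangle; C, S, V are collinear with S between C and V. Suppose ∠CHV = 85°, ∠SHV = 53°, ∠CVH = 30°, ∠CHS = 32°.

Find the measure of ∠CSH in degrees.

∠CSH = 83°

1. ∠HCV = 65°  [△HCV]
2. ∠HCS = 65°  [S on ray CV]
3. ∠CSH = 83°  [△HCS]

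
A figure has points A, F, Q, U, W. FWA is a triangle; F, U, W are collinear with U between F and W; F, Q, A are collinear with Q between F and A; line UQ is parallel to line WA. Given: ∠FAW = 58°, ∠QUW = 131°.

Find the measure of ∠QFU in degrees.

1. ∠FQU = 58°  [UQ∥WA, corresponding at Q]
2. ∠FUQ = 49°  [linear pair at U on FW]
3. ∠QFU = 73°  [△FUQ]

∠QFU = 73°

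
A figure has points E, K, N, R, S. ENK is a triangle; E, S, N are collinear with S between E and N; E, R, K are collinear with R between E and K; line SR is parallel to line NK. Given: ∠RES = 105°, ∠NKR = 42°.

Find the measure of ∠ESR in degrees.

∠ESR = 33°

1. ∠KEN = 105°  [S on EN, R on EK]
2. ∠EKN = 42°  [R on ray KE]
3. ∠ENK = 33°  [△ENK]
4. ∠ESR = 33°  [SR∥NK, corresponding at S]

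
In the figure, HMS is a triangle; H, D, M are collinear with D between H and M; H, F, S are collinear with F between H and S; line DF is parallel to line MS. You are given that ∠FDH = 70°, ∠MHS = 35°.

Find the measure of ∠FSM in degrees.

∠FSM = 75°

1. ∠HMS = 70°  [DF∥MS, corresponding at D]
2. ∠HSM = 75°  [△HMS]
3. ∠FSM = 75°  [F on ray SH]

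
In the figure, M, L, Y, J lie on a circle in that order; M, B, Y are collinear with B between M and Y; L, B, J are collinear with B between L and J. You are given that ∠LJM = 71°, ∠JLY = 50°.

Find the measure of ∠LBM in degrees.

∠LBM = 121°

1. ∠LYM = 71°  [same arc ML]
2. ∠LBY = 59°  [△LBY]
3. ∠LBM = 121°  [linear pair at B on MY]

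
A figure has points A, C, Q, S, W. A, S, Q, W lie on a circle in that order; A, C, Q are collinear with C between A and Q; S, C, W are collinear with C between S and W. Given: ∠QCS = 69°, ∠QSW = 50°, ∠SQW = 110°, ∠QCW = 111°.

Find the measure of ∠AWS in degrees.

1. ∠ACW = 69°  [vertical angles at C]
2. ∠QAW = 50°  [same arc QW]
3. ∠AWS = 61°  [△ACW]

∠AWS = 61°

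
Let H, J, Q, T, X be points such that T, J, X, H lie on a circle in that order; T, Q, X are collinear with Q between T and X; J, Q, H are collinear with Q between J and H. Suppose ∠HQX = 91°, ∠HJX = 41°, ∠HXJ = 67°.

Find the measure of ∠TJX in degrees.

1. ∠JQT = 91°  [vertical angles at Q]
2. ∠JHX = 72°  [△JXH]
3. ∠JQX = 89°  [linear pair at Q on TX]
4. ∠JTX = 72°  [same arc JX]
5. ∠JXT = 50°  [△JQX]
6. ∠TJX = 58°  [△TJX]

∠TJX = 58°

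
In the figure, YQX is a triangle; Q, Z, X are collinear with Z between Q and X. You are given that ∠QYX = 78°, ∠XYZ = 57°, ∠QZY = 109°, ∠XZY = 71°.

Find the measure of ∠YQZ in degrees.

∠YQZ = 50°

1. ∠YXZ = 52°  [△YZX]
2. ∠QXY = 52°  [Z on ray XQ]
3. ∠XQY = 50°  [△YQX]
4. ∠YQZ = 50°  [Z on ray QX]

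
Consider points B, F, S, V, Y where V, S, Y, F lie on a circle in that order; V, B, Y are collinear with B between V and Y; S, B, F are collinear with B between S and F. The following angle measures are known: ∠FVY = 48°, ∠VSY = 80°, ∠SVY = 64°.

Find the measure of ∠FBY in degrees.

∠FBY = 84°

1. ∠VFY = 100°  [cyclic VSYF, opposite ∠S+∠F]
2. ∠SFY = 64°  [same arc SY]
3. ∠FYV = 32°  [△VYF]
4. ∠FBY = 84°  [△YBF]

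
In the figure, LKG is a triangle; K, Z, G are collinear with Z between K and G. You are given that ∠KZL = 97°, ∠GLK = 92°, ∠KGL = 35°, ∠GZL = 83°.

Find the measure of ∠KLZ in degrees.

∠KLZ = 30°

1. ∠GKL = 53°  [△LKG]
2. ∠LKZ = 53°  [Z on ray KG]
3. ∠KLZ = 30°  [△LKZ]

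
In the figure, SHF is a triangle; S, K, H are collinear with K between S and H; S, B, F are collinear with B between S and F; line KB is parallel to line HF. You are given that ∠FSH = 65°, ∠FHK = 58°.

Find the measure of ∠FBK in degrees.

1. ∠FHS = 58°  [K on ray HS]
2. ∠HFS = 57°  [△SHF]
3. ∠KBS = 57°  [KB∥HF, corresponding at B]
4. ∠FBK = 123°  [linear pair at B on SF]

∠FBK = 123°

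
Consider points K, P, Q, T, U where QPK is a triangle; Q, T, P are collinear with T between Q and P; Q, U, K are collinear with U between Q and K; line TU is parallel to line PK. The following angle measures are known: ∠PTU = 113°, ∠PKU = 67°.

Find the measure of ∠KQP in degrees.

∠KQP = 46°

1. ∠QTU = 67°  [linear pair at T on QP]
2. ∠PKQ = 67°  [U on ray KQ]
3. ∠KPQ = 67°  [TU∥PK, corresponding at T]
4. ∠KQP = 46°  [△QPK]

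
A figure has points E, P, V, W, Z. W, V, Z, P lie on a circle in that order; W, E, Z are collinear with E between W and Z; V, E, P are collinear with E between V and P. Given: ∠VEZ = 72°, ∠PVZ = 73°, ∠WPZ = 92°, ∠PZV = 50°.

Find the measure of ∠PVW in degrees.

1. ∠PWZ = 73°  [same arc ZP]
2. ∠PZW = 15°  [△WZP]
3. ∠PVW = 15°  [same arc WP]

∠PVW = 15°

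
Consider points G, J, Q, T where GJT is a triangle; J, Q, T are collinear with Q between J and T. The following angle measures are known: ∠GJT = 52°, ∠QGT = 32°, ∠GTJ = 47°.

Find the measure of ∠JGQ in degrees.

∠JGQ = 49°

1. ∠GJQ = 52°  [Q on ray JT]
2. ∠GTQ = 47°  [Q on ray TJ]
3. ∠GQT = 101°  [△GQT]
4. ∠GQJ = 79°  [linear pair at Q on JT]
5. ∠JGQ = 49°  [△GJQ]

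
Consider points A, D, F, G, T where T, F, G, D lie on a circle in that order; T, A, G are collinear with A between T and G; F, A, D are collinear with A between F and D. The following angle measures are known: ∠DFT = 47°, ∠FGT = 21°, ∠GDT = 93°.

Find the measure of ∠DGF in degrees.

∠DGF = 68°

1. ∠FDT = 21°  [same arc TF]
2. ∠DTF = 112°  [△TFD]
3. ∠DGF = 68°  [cyclic TFGD, opposite ∠T+∠G]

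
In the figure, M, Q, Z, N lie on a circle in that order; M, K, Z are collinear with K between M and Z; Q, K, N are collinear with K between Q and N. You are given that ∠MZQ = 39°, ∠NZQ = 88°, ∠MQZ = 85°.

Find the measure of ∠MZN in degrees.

1. ∠MNQ = 39°  [same arc MQ]
2. ∠NMQ = 92°  [cyclic MQZN, opposite ∠M+∠Z]
3. ∠MQN = 49°  [△MQN]
4. ∠MZN = 49°  [same arc MN]

∠MZN = 49°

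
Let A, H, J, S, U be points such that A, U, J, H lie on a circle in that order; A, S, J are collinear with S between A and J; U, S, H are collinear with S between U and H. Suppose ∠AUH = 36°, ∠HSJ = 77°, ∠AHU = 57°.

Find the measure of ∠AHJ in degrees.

1. ∠AJH = 36°  [same arc AH]
2. ∠ASH = 103°  [linear pair at S on AJ]
3. ∠HAJ = 20°  [△ASH]
4. ∠AHJ = 124°  [△AJH]

∠AHJ = 124°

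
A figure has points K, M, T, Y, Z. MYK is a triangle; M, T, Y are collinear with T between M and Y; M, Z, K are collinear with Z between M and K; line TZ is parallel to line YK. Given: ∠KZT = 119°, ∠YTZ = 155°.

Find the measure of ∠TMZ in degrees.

∠TMZ = 94°

1. ∠MZT = 61°  [linear pair at Z on MK]
2. ∠MTZ = 25°  [linear pair at T on MY]
3. ∠TMZ = 94°  [△MTZ]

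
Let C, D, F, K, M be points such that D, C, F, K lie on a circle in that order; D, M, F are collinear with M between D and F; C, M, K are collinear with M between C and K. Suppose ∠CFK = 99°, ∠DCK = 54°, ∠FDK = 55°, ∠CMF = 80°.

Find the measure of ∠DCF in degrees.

1. ∠DFK = 54°  [same arc DK]
2. ∠DKF = 71°  [△DFK]
3. ∠DCF = 109°  [cyclic DCFK, opposite ∠C+∠K]

∠DCF = 109°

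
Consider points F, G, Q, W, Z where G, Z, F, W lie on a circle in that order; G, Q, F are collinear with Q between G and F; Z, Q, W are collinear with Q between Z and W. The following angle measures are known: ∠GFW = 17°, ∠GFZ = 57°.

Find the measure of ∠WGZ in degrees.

1. ∠GZW = 17°  [same arc GW]
2. ∠GWZ = 57°  [same arc GZ]
3. ∠WGZ = 106°  [△GZW]

∠WGZ = 106°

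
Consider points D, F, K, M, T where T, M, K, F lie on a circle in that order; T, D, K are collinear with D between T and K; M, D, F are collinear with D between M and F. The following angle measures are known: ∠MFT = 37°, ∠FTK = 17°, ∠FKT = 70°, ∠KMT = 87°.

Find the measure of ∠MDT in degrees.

1. ∠MKT = 37°  [same arc TM]
2. ∠FMT = 70°  [same arc TF]
3. ∠KTM = 56°  [△TMK]
4. ∠MDT = 54°  [△TDM]

∠MDT = 54°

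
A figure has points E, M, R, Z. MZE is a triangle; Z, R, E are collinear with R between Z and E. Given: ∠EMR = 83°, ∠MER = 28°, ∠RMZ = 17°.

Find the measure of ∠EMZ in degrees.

∠EMZ = 100°

1. ∠ERM = 69°  [△MRE]
2. ∠MEZ = 28°  [R on ray EZ]
3. ∠MRZ = 111°  [linear pair at R on ZE]
4. ∠MZR = 52°  [△MZR]
5. ∠EZM = 52°  [R on ray ZE]
6. ∠EMZ = 100°  [△MZE]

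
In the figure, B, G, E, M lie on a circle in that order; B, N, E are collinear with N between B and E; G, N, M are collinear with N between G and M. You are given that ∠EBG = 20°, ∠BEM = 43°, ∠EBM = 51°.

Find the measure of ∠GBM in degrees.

1. ∠EMG = 20°  [same arc GE]
2. ∠EGM = 51°  [same arc EM]
3. ∠GEM = 109°  [△GEM]
4. ∠GBM = 71°  [cyclic BGEM, opposite ∠B+∠E]

∠GBM = 71°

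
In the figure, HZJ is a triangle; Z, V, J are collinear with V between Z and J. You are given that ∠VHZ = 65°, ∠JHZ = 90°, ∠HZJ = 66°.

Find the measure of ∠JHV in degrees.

∠JHV = 25°

1. ∠HJZ = 24°  [△HZJ]
2. ∠HZV = 66°  [V on ray ZJ]
3. ∠HJV = 24°  [V on ray JZ]
4. ∠HVZ = 49°  [△HZV]
5. ∠HVJ = 131°  [linear pair at V on ZJ]
6. ∠JHV = 25°  [△HVJ]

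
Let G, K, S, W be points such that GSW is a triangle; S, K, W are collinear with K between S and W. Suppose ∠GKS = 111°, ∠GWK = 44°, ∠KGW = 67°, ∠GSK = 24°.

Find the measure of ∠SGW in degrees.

1. ∠GWS = 44°  [K on ray WS]
2. ∠GSW = 24°  [K on ray SW]
3. ∠SGW = 112°  [△GSW]

∠SGW = 112°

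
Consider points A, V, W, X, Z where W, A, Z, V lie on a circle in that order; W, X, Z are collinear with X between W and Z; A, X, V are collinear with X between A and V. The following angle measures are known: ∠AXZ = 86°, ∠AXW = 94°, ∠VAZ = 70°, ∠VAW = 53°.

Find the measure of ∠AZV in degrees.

1. ∠VXZ = 94°  [vertical angles at X]
2. ∠VZW = 53°  [same arc WV]
3. ∠AVZ = 33°  [△ZXV]
4. ∠AZV = 77°  [△AZV]

∠AZV = 77°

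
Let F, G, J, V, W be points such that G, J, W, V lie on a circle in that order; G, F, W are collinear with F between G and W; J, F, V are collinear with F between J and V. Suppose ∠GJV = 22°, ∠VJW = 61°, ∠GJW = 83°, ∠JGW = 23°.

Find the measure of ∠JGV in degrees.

∠JGV = 84°

1. ∠GWJ = 74°  [△GJW]
2. ∠GVJ = 74°  [same arc GJ]
3. ∠JGV = 84°  [△GJV]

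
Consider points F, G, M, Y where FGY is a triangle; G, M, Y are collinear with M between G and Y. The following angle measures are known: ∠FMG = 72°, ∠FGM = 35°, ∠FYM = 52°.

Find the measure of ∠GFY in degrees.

1. ∠FGY = 35°  [M on ray GY]
2. ∠FYG = 52°  [M on ray YG]
3. ∠GFY = 93°  [△FGY]

∠GFY = 93°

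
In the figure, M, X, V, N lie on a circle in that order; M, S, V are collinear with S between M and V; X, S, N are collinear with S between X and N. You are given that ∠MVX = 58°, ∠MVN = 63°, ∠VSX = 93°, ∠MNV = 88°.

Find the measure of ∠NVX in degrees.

∠NVX = 121°

1. ∠MNX = 58°  [same arc MX]
2. ∠MXN = 63°  [same arc MN]
3. ∠NMX = 59°  [△MXN]
4. ∠NVX = 121°  [cyclic MXVN, opposite ∠M+∠V]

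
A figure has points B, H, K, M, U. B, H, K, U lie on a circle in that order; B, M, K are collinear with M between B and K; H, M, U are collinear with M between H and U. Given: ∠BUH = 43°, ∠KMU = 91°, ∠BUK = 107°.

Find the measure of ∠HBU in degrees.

1. ∠BKH = 43°  [same arc BH]
2. ∠BMH = 91°  [vertical angles at M]
3. ∠BHK = 73°  [cyclic BHKU, opposite ∠H+∠U]
4. ∠HBK = 64°  [△BHK]
5. ∠BHU = 25°  [△BMH]
6. ∠HBU = 112°  [△BHU]

∠HBU = 112°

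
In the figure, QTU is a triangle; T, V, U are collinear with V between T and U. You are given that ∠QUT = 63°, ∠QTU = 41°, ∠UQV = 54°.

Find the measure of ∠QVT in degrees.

1. ∠QUV = 63°  [V on ray UT]
2. ∠QVU = 63°  [△QVU]
3. ∠QVT = 117°  [linear pair at V on TU]

∠QVT = 117°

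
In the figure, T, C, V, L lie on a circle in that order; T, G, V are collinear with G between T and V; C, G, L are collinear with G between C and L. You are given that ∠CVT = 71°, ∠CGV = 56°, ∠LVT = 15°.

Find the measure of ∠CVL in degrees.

1. ∠CLT = 71°  [same arc TC]
2. ∠LCT = 15°  [same arc TL]
3. ∠CTL = 94°  [△TCL]
4. ∠CVL = 86°  [cyclic TCVL, opposite ∠T+∠V]

∠CVL = 86°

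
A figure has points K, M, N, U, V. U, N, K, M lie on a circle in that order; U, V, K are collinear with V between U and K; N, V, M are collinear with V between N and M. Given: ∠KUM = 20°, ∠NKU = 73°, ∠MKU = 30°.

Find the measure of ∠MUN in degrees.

1. ∠NMU = 73°  [same arc UN]
2. ∠MNU = 30°  [same arc UM]
3. ∠MUN = 77°  [△UNM]

∠MUN = 77°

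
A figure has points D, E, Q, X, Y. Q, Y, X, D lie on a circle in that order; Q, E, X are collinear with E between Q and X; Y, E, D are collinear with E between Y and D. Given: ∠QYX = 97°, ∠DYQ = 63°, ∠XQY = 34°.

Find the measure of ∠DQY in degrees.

1. ∠QXY = 49°  [△QYX]
2. ∠QDY = 49°  [same arc QY]
3. ∠DQY = 68°  [△QYD]

∠DQY = 68°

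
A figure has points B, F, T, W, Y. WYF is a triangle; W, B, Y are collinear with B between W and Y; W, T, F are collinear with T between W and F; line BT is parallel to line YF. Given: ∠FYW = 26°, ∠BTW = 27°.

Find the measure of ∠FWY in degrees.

∠FWY = 127°

1. ∠TBW = 26°  [BT∥YF, corresponding at B]
2. ∠BWT = 127°  [△WBT]
3. ∠FWY = 127°  [B on WY, T on WF]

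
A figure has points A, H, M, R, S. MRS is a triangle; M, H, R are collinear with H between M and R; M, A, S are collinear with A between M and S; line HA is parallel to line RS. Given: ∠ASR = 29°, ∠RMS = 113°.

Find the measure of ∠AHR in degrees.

∠AHR = 142°

1. ∠MSR = 29°  [A on ray SM]
2. ∠MRS = 38°  [△MRS]
3. ∠AHM = 38°  [HA∥RS, corresponding at H]
4. ∠AHR = 142°  [linear pair at H on MR]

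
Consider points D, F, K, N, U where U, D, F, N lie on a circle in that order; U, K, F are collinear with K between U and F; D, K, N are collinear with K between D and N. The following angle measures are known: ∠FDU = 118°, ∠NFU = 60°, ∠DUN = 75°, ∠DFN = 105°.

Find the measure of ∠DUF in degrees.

1. ∠NDU = 60°  [same arc UN]
2. ∠DNU = 45°  [△UDN]
3. ∠DFU = 45°  [same arc UD]
4. ∠DUF = 17°  [△UDF]

∠DUF = 17°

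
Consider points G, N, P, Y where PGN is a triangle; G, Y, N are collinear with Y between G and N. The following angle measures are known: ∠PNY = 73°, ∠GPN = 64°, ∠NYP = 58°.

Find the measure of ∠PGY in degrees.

∠PGY = 43°

1. ∠GNP = 73°  [Y on ray NG]
2. ∠NGP = 43°  [△PGN]
3. ∠PGY = 43°  [Y on ray GN]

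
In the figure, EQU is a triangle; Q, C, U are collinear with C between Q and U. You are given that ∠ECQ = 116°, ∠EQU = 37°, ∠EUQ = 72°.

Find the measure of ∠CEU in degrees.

1. ∠ECU = 64°  [linear pair at C on QU]
2. ∠CUE = 72°  [C on ray UQ]
3. ∠CEU = 44°  [△ECU]

∠CEU = 44°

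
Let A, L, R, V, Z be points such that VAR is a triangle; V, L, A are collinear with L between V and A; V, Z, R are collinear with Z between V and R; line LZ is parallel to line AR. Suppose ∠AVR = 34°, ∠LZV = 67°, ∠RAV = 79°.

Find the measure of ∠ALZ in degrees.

∠ALZ = 101°

1. ∠LVZ = 34°  [L on VA, Z on VR]
2. ∠VLZ = 79°  [△VLZ]
3. ∠ALZ = 101°  [linear pair at L on VA]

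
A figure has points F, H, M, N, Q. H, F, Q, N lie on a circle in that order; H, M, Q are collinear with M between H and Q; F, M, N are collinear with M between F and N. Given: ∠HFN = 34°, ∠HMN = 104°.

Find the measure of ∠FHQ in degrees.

∠FHQ = 70°

1. ∠HQN = 34°  [same arc HN]
2. ∠NMQ = 76°  [linear pair at M on HQ]
3. ∠FNQ = 70°  [△QMN]
4. ∠FHQ = 70°  [same arc FQ]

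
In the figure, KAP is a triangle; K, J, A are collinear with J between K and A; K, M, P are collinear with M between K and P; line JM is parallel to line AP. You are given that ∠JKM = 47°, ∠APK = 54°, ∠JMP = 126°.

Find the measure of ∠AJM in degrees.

1. ∠AKP = 47°  [J on KA, M on KP]
2. ∠KAP = 79°  [△KAP]
3. ∠KJM = 79°  [JM∥AP, corresponding at J]
4. ∠AJM = 101°  [linear pair at J on KA]

∠AJM = 101°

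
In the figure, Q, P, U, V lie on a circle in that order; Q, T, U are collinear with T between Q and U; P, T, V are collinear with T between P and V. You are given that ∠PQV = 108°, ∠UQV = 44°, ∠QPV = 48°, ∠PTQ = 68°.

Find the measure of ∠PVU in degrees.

∠PVU = 64°

1. ∠PUV = 72°  [cyclic QPUV, opposite ∠Q+∠U]
2. ∠UPV = 44°  [same arc UV]
3. ∠PVU = 64°  [△PUV]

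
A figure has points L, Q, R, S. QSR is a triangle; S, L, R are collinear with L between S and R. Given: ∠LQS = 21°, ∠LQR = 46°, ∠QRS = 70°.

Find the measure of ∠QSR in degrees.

1. ∠LRQ = 70°  [L on ray RS]
2. ∠QLR = 64°  [△QLR]
3. ∠QLS = 116°  [linear pair at L on SR]
4. ∠LSQ = 43°  [△QSL]
5. ∠QSR = 43°  [L on ray SR]

∠QSR = 43°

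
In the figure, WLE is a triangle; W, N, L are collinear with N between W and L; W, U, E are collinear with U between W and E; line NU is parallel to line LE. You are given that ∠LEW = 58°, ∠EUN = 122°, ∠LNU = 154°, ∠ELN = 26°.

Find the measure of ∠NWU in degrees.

∠NWU = 96°

1. ∠NUW = 58°  [NU∥LE, corresponding at U]
2. ∠UNW = 26°  [linear pair at N on WL]
3. ∠NWU = 96°  [△WNU]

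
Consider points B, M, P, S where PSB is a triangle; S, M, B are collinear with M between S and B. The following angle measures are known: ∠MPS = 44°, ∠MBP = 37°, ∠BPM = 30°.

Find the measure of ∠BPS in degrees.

1. ∠BMP = 113°  [△PMB]
2. ∠PBS = 37°  [M on ray BS]
3. ∠PMS = 67°  [linear pair at M on SB]
4. ∠MSP = 69°  [△PSM]
5. ∠BSP = 69°  [M on ray SB]
6. ∠BPS = 74°  [△PSB]

∠BPS = 74°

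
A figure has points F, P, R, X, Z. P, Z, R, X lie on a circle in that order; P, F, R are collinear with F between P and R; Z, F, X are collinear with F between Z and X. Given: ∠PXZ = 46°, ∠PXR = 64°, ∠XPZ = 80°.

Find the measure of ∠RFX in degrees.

1. ∠PRZ = 46°  [same arc PZ]
2. ∠PZX = 54°  [△PZX]
3. ∠PZR = 116°  [cyclic PZRX, opposite ∠Z+∠X]
4. ∠RPZ = 18°  [△PZR]
5. ∠PRX = 54°  [same arc PX]
6. ∠RXZ = 18°  [same arc ZR]
7. ∠RFX = 108°  [△RFX]

∠RFX = 108°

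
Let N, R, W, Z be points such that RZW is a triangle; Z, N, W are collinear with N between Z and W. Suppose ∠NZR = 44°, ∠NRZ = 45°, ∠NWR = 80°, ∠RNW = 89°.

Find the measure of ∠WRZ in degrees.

∠WRZ = 56°

1. ∠RZW = 44°  [N on ray ZW]
2. ∠RWZ = 80°  [N on ray WZ]
3. ∠WRZ = 56°  [△RZW]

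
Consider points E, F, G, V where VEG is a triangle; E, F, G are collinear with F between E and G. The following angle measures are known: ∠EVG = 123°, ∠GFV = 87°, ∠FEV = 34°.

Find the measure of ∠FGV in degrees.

∠FGV = 23°

1. ∠GEV = 34°  [F on ray EG]
2. ∠EGV = 23°  [△VEG]
3. ∠FGV = 23°  [F on ray GE]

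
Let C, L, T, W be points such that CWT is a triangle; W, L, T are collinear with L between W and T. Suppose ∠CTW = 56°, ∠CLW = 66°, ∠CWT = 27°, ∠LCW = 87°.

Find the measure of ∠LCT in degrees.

∠LCT = 10°

1. ∠CTL = 56°  [L on ray TW]
2. ∠CLT = 114°  [linear pair at L on WT]
3. ∠LCT = 10°  [△CLT]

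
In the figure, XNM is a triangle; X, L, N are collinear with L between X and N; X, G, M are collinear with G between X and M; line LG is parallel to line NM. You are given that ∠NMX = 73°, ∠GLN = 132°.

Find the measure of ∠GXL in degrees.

∠GXL = 59°

1. ∠LGX = 73°  [LG∥NM, corresponding at G]
2. ∠GLX = 48°  [linear pair at L on XN]
3. ∠GXL = 59°  [△XLG]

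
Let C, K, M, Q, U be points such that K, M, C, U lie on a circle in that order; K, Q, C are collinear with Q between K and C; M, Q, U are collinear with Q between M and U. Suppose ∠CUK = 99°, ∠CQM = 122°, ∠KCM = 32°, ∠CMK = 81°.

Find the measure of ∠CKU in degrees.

1. ∠KQU = 122°  [vertical angles at Q]
2. ∠KUM = 32°  [same arc KM]
3. ∠CKU = 26°  [△KQU]

∠CKU = 26°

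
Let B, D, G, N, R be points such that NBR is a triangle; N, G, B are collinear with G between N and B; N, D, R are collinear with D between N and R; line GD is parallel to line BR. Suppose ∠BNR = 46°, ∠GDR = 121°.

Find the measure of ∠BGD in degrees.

1. ∠DNG = 46°  [G on NB, D on NR]
2. ∠GDN = 59°  [linear pair at D on NR]
3. ∠DGN = 75°  [△NGD]
4. ∠BGD = 105°  [linear pair at G on NB]

∠BGD = 105°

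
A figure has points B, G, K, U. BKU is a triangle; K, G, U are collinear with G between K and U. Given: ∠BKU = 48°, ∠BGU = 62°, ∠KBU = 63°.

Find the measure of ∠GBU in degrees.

∠GBU = 49°

1. ∠BUK = 69°  [△BKU]
2. ∠BUG = 69°  [G on ray UK]
3. ∠GBU = 49°  [△BGU]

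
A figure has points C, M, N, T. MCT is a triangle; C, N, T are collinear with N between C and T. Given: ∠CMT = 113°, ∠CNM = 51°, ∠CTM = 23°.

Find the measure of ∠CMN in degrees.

1. ∠MCT = 44°  [△MCT]
2. ∠MCN = 44°  [N on ray CT]
3. ∠CMN = 85°  [△MCN]

∠CMN = 85°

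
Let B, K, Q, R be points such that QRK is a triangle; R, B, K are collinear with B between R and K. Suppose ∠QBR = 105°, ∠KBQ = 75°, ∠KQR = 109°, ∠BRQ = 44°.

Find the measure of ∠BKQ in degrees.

1. ∠KRQ = 44°  [B on ray RK]
2. ∠QKR = 27°  [△QRK]
3. ∠BKQ = 27°  [B on ray KR]

∠BKQ = 27°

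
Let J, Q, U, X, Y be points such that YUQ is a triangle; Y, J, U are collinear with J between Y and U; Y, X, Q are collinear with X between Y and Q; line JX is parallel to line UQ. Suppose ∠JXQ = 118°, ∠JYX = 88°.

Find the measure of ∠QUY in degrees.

∠QUY = 30°

1. ∠JXY = 62°  [linear pair at X on YQ]
2. ∠XJY = 30°  [△YJX]
3. ∠QUY = 30°  [JX∥UQ, corresponding at J]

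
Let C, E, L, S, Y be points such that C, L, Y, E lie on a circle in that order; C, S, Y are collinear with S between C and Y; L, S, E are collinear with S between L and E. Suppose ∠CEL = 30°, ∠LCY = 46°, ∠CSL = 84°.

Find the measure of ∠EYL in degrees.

∠EYL = 80°

1. ∠CYL = 30°  [same arc CL]
2. ∠LEY = 46°  [same arc LY]
3. ∠LSY = 96°  [linear pair at S on CY]
4. ∠ELY = 54°  [△LSY]
5. ∠EYL = 80°  [△LYE]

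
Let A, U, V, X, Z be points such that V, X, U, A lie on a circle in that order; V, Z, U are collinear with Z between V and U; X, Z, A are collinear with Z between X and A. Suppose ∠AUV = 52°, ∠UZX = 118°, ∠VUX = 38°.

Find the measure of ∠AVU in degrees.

∠AVU = 24°

1. ∠AZV = 118°  [vertical angles at Z]
2. ∠VAX = 38°  [same arc VX]
3. ∠AVU = 24°  [△VZA]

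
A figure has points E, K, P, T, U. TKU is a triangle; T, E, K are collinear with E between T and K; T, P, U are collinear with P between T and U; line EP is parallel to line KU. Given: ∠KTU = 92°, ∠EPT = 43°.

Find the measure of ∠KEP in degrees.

1. ∠ETP = 92°  [E on TK, P on TU]
2. ∠PET = 45°  [△TEP]
3. ∠KEP = 135°  [linear pair at E on TK]

∠KEP = 135°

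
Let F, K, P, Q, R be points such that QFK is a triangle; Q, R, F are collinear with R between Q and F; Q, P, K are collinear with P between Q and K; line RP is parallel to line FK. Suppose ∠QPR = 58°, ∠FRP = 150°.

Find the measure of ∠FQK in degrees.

∠FQK = 92°

1. ∠PRQ = 30°  [linear pair at R on QF]
2. ∠PQR = 92°  [△QRP]
3. ∠FQK = 92°  [R on QF, P on QK]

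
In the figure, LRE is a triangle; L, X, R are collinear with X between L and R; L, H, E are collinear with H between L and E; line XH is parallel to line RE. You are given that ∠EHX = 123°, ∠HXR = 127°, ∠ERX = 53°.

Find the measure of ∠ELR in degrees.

∠ELR = 70°

1. ∠LHX = 57°  [linear pair at H on LE]
2. ∠ERL = 53°  [X on ray RL]
3. ∠LER = 57°  [XH∥RE, corresponding at H]
4. ∠ELR = 70°  [△LRE]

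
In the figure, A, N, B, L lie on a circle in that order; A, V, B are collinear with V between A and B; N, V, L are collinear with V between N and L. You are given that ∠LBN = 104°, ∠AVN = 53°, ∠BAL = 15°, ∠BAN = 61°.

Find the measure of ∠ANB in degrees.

1. ∠BVN = 127°  [linear pair at V on AB]
2. ∠BNL = 15°  [same arc BL]
3. ∠ABN = 38°  [△NVB]
4. ∠ANB = 81°  [△ANB]

∠ANB = 81°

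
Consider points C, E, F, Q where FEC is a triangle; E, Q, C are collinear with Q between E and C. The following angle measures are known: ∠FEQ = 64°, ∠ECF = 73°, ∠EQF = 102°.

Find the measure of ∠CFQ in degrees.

1. ∠FCQ = 73°  [Q on ray CE]
2. ∠CQF = 78°  [linear pair at Q on EC]
3. ∠CFQ = 29°  [△FQC]

∠CFQ = 29°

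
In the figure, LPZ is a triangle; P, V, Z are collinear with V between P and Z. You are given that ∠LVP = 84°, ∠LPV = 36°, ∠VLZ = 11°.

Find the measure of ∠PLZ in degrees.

∠PLZ = 71°

1. ∠LVZ = 96°  [linear pair at V on PZ]
2. ∠LPZ = 36°  [V on ray PZ]
3. ∠LZV = 73°  [△LVZ]
4. ∠LZP = 73°  [V on ray ZP]
5. ∠PLZ = 71°  [△LPZ]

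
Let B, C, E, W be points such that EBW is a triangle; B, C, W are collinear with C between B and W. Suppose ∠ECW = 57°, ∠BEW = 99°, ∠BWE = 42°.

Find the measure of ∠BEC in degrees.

1. ∠BCE = 123°  [linear pair at C on BW]
2. ∠EBW = 39°  [△EBW]
3. ∠CBE = 39°  [C on ray BW]
4. ∠BEC = 18°  [△EBC]

∠BEC = 18°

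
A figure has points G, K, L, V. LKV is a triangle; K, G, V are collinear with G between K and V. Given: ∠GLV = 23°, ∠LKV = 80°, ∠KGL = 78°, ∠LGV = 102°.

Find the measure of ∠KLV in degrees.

1. ∠GVL = 55°  [△LGV]
2. ∠KVL = 55°  [G on ray VK]
3. ∠KLV = 45°  [△LKV]

∠KLV = 45°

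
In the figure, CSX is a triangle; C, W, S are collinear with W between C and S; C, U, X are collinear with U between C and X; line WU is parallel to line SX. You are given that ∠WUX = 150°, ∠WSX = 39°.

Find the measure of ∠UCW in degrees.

1. ∠CUW = 30°  [linear pair at U on CX]
2. ∠CSX = 39°  [W on ray SC]
3. ∠CXS = 30°  [WU∥SX, corresponding at U]
4. ∠SCX = 111°  [△CSX]
5. ∠UCW = 111°  [W on CS, U on CX]

∠UCW = 111°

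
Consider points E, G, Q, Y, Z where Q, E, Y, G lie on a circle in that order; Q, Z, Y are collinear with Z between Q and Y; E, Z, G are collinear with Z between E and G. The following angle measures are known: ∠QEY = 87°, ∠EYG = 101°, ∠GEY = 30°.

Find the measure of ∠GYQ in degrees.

1. ∠QGY = 93°  [cyclic QEYG, opposite ∠E+∠G]
2. ∠GQY = 30°  [same arc YG]
3. ∠GYQ = 57°  [△QYG]

∠GYQ = 57°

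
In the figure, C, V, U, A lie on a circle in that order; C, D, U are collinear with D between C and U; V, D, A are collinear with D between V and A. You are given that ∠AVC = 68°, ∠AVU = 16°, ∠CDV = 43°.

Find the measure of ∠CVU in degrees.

∠CVU = 84°

1. ∠AUC = 68°  [same arc CA]
2. ∠ACU = 16°  [same arc UA]
3. ∠CAU = 96°  [△CUA]
4. ∠CVU = 84°  [cyclic CVUA, opposite ∠V+∠A]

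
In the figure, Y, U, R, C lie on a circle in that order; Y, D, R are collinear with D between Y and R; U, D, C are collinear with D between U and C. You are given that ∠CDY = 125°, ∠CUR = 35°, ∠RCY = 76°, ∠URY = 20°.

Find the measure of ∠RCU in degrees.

1. ∠CDR = 55°  [linear pair at D on YR]
2. ∠CYR = 35°  [same arc RC]
3. ∠CRY = 69°  [△YRC]
4. ∠RCU = 56°  [△RDC]

∠RCU = 56°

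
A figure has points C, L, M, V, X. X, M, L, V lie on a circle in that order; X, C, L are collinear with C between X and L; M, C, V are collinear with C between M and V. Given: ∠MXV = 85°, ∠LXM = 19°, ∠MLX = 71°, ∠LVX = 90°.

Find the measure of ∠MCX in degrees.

1. ∠MVX = 71°  [same arc XM]
2. ∠VMX = 24°  [△XMV]
3. ∠MCX = 137°  [△XCM]

∠MCX = 137°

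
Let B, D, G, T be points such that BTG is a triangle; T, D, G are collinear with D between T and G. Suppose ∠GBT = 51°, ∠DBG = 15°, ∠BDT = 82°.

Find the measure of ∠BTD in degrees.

∠BTD = 62°

1. ∠BDG = 98°  [linear pair at D on TG]
2. ∠BGD = 67°  [△BDG]
3. ∠BGT = 67°  [D on ray GT]
4. ∠BTG = 62°  [△BTG]
5. ∠BTD = 62°  [D on ray TG]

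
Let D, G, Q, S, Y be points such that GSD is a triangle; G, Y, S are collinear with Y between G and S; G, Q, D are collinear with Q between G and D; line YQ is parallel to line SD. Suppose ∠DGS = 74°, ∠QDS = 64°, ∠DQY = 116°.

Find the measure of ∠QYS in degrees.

∠QYS = 138°

1. ∠QGY = 74°  [Y on GS, Q on GD]
2. ∠GQY = 64°  [linear pair at Q on GD]
3. ∠GYQ = 42°  [△GYQ]
4. ∠QYS = 138°  [linear pair at Y on GS]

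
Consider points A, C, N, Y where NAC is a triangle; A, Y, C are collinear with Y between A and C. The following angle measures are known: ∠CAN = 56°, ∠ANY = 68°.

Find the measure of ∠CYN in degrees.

∠CYN = 124°

1. ∠NAY = 56°  [Y on ray AC]
2. ∠AYN = 56°  [△NAY]
3. ∠CYN = 124°  [linear pair at Y on AC]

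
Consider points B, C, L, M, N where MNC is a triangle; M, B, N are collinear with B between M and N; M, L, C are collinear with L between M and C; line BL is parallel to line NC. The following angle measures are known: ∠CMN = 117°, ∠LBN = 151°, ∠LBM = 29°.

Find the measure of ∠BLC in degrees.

∠BLC = 146°

1. ∠BML = 117°  [B on MN, L on MC]
2. ∠BLM = 34°  [△MBL]
3. ∠BLC = 146°  [linear pair at L on MC]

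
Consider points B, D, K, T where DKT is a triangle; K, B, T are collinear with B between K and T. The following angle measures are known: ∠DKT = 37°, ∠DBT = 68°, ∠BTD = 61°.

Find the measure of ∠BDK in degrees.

∠BDK = 31°

1. ∠BKD = 37°  [B on ray KT]
2. ∠DBK = 112°  [linear pair at B on KT]
3. ∠BDK = 31°  [△DKB]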